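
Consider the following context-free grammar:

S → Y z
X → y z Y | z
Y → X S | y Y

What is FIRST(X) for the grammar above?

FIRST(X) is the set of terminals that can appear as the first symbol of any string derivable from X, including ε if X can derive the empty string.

We compute FIRST(X) using the standard algorithm.
FIRST(S) = {y, z}
FIRST(X) = {y, z}
FIRST(Y) = {y, z}
Therefore, FIRST(X) = {y, z}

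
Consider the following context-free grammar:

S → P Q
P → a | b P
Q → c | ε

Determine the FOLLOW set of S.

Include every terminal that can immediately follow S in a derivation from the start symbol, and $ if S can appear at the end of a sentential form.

We compute FOLLOW(S) using the standard algorithm.
FOLLOW(S) starts with {$}.
FIRST(P) = {a, b}
FIRST(Q) = {c, ε}
FIRST(S) = {a, b}
FOLLOW(P) = {$, c}
FOLLOW(Q) = {$}
FOLLOW(S) = {$}
Therefore, FOLLOW(S) = {$}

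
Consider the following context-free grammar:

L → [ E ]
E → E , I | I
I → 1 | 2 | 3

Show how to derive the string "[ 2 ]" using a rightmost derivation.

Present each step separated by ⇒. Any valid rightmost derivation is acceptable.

L ⇒ [ E ] ⇒ [ I ] ⇒ [ 2 ]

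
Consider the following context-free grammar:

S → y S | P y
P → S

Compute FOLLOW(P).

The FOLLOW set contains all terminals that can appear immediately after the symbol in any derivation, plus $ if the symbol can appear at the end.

We compute FOLLOW(P) using the standard algorithm.
FOLLOW(S) starts with {$}.
FIRST(P) = {y}
FIRST(S) = {y}
FOLLOW(P) = {y}
FOLLOW(S) = {$, y}
Therefore, FOLLOW(P) = {y}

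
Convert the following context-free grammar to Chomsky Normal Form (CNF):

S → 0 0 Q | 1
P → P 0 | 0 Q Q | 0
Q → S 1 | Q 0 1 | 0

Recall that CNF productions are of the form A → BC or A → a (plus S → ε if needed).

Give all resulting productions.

T0 → 0; S → 1; P → 0; T1 → 1; Q → 0; S → T0 X0; X0 → T0 Q; P → P T0; P → T0 X1; X1 → Q Q; Q → S T1; Q → Q X2; X2 → T0 T1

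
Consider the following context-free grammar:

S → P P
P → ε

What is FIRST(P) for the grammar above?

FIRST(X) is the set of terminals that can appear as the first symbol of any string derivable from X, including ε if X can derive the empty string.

We compute FIRST(P) using the standard algorithm.
FIRST(P) = {ε}
FIRST(S) = {ε}
Therefore, FIRST(P) = {ε}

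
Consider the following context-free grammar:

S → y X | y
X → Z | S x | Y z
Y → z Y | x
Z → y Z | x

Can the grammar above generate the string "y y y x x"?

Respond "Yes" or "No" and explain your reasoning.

Yes - a valid derivation exists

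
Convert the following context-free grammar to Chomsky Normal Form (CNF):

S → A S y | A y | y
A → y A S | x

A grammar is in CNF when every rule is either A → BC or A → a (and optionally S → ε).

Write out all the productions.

TY → y; S → y; A → x; S → A X0; X0 → S TY; S → A TY; A → TY X1; X1 → A S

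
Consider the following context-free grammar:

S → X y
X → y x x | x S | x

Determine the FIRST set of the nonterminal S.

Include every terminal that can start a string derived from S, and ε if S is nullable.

We compute FIRST(S) using the standard algorithm.
FIRST(S) = {x, y}
FIRST(X) = {x, y}
Therefore, FIRST(S) = {x, y}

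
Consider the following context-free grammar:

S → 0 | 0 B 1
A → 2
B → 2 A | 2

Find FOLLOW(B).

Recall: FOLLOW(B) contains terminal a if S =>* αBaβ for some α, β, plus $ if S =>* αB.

We compute FOLLOW(B) using the standard algorithm.
FOLLOW(S) starts with {$}.
FIRST(A) = {2}
FIRST(B) = {2}
FIRST(S) = {0}
FOLLOW(A) = {1}
FOLLOW(B) = {1}
FOLLOW(S) = {$}
Therefore, FOLLOW(B) = {1}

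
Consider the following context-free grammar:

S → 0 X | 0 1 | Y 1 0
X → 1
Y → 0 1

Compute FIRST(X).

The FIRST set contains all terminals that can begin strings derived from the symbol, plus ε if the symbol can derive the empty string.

We compute FIRST(X) using the standard algorithm.
FIRST(S) = {0}
FIRST(X) = {1}
FIRST(Y) = {0}
Therefore, FIRST(X) = {1}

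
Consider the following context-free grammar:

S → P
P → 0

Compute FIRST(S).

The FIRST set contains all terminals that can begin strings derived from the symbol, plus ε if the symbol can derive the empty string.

We compute FIRST(S) using the standard algorithm.
FIRST(P) = {0}
FIRST(S) = {0}
Therefore, FIRST(S) = {0}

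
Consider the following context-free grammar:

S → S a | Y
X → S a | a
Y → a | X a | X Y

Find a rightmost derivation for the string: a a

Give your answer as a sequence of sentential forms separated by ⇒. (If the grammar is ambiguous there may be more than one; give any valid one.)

S ⇒ S a ⇒ Y a ⇒ a a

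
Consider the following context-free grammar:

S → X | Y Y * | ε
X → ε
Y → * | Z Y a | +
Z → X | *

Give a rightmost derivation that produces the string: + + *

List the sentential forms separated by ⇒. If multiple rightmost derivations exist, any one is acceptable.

S ⇒ Y Y * ⇒ Y + * ⇒ + + *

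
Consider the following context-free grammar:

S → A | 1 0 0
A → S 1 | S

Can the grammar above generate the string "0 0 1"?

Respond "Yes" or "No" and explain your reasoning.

No - no valid derivation exists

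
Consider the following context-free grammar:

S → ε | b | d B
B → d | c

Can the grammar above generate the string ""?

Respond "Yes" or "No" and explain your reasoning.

Yes - a valid derivation exists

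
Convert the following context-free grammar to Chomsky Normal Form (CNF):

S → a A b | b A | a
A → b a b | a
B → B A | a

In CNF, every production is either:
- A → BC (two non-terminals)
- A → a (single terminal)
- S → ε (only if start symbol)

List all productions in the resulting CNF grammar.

TA → a; TB → b; S → a; A → a; B → a; S → TA X0; X0 → A TB; S → TB A; A → TB X1; X1 → TA TB; B → B A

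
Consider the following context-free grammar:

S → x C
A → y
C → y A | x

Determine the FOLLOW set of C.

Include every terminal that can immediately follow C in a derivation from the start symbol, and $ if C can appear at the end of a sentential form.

We compute FOLLOW(C) using the standard algorithm.
FOLLOW(S) starts with {$}.
FIRST(A) = {y}
FIRST(C) = {x, y}
FIRST(S) = {x}
FOLLOW(A) = {$}
FOLLOW(C) = {$}
FOLLOW(S) = {$}
Therefore, FOLLOW(C) = {$}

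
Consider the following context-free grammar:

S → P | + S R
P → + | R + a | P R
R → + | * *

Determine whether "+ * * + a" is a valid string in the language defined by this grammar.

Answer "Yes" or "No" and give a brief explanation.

No - no valid derivation exists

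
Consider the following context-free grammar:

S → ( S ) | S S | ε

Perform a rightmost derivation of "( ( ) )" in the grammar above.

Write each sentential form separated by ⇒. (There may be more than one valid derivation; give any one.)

S ⇒ ( S ) ⇒ ( ( S ) ) ⇒ ( ( ) )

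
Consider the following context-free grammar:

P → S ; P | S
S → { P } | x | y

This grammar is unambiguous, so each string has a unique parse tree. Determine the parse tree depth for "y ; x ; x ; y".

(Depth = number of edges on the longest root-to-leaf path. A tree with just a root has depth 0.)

5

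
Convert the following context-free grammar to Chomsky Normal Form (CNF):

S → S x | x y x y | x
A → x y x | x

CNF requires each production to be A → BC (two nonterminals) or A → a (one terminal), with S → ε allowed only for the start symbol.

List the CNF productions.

TX → x; TY → y; S → x; A → x; S → S TX; S → TX X0; X0 → TY X1; X1 → TX TY; A → TX X2; X2 → TY TX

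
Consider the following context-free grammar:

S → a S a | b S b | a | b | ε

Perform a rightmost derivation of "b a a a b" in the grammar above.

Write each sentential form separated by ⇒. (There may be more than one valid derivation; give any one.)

S ⇒ b S b ⇒ b a S a b ⇒ b a a a b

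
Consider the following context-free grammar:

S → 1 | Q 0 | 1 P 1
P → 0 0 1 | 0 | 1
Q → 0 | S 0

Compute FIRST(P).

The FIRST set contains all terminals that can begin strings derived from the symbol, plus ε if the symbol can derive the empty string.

We compute FIRST(P) using the standard algorithm.
FIRST(P) = {0, 1}
FIRST(Q) = {0, 1}
FIRST(S) = {0, 1}
Therefore, FIRST(P) = {0, 1}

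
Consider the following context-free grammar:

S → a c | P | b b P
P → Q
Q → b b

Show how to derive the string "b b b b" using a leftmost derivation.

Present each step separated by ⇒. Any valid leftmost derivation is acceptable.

S ⇒ b b P ⇒ b b Q ⇒ b b b b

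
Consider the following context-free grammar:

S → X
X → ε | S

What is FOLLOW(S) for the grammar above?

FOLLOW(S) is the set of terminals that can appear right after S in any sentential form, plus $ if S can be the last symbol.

We compute FOLLOW(S) using the standard algorithm.
FOLLOW(S) starts with {$}.
FIRST(S) = {ε}
FIRST(X) = {ε}
FOLLOW(S) = {$}
FOLLOW(X) = {$}
Therefore, FOLLOW(S) = {$}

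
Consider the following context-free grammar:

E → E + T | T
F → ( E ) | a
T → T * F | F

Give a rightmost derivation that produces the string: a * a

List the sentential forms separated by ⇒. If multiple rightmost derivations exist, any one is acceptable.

E ⇒ T ⇒ T * F ⇒ T * a ⇒ F * a ⇒ a * a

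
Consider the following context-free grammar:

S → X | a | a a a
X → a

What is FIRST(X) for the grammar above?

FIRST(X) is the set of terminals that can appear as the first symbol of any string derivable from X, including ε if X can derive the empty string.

We compute FIRST(X) using the standard algorithm.
FIRST(S) = {a}
FIRST(X) = {a}
Therefore, FIRST(X) = {a}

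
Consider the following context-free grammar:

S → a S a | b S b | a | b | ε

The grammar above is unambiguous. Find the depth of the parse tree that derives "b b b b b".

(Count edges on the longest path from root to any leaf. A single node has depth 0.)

3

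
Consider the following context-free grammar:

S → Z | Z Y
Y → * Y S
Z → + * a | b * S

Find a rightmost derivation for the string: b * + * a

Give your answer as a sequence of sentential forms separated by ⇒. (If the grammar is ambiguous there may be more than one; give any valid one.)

S ⇒ Z ⇒ b * S ⇒ b * Z ⇒ b * + * a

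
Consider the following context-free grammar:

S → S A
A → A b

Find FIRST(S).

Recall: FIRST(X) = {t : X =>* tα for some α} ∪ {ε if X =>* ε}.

We compute FIRST(S) using the standard algorithm.
FIRST(A) = {}
FIRST(S) = {}
Therefore, FIRST(S) = {}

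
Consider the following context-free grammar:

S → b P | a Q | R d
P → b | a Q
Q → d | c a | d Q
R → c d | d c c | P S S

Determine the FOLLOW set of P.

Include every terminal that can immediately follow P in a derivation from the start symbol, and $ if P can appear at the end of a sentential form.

We compute FOLLOW(P) using the standard algorithm.
FOLLOW(S) starts with {$}.
FIRST(P) = {a, b}
FIRST(Q) = {c, d}
FIRST(R) = {a, b, c, d}
FIRST(S) = {a, b, c, d}
FOLLOW(P) = {$, a, b, c, d}
FOLLOW(Q) = {$, a, b, c, d}
FOLLOW(R) = {d}
FOLLOW(S) = {$, a, b, c, d}
Therefore, FOLLOW(P) = {$, a, b, c, d}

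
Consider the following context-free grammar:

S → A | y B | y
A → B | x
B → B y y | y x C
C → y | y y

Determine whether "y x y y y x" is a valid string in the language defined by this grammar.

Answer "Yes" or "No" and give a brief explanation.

No - no valid derivation exists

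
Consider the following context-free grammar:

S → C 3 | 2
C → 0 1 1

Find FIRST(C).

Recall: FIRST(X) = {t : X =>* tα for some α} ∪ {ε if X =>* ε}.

We compute FIRST(C) using the standard algorithm.
FIRST(C) = {0}
FIRST(S) = {0, 2}
Therefore, FIRST(C) = {0}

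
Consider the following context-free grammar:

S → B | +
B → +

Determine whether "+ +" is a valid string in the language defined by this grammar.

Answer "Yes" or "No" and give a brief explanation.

No - no valid derivation exists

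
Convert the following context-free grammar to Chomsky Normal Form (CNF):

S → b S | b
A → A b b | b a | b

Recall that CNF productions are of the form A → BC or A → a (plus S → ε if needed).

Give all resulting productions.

TB → b; S → b; TA → a; A → b; S → TB S; A → A X0; X0 → TB TB; A → TB TA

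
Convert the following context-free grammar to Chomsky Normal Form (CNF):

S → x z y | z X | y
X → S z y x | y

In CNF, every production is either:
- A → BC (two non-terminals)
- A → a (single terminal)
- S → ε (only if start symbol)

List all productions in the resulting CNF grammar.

TX → x; TZ → z; TY → y; S → y; X → y; S → TX X0; X0 → TZ TY; S → TZ X; X → S X1; X1 → TZ X2; X2 → TY TX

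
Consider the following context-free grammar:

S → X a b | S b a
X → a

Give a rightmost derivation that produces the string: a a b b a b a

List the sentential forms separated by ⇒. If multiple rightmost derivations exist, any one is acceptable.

S ⇒ S b a ⇒ S b a b a ⇒ X a b b a b a ⇒ a a b b a b a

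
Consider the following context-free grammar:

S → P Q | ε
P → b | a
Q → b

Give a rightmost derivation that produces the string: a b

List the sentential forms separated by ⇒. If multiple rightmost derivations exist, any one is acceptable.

S ⇒ P Q ⇒ P b ⇒ a b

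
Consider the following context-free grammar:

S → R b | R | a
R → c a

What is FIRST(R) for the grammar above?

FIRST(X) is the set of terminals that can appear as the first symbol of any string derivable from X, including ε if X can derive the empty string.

We compute FIRST(R) using the standard algorithm.
FIRST(R) = {c}
FIRST(S) = {a, c}
Therefore, FIRST(R) = {c}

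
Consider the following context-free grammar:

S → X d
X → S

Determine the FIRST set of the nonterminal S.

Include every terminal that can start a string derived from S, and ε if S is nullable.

We compute FIRST(S) using the standard algorithm.
FIRST(S) = {}
FIRST(X) = {}
Therefore, FIRST(S) = {}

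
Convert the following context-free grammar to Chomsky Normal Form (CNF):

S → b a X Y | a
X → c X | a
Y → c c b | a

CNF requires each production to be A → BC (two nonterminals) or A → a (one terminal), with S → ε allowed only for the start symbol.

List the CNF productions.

TB → b; TA → a; S → a; TC → c; X → a; Y → a; S → TB X0; X0 → TA X1; X1 → X Y; X → TC X; Y → TC X2; X2 → TC TB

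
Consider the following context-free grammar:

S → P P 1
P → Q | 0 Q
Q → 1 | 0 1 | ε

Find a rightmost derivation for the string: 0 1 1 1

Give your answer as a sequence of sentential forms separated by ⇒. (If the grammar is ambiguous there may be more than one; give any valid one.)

S ⇒ P P 1 ⇒ P Q 1 ⇒ P 1 1 ⇒ Q 1 1 ⇒ 0 1 1 1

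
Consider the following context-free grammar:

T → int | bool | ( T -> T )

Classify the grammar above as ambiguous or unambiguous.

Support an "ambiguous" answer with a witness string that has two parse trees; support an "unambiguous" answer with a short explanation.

Unambiguous - every string in the language has a unique parse tree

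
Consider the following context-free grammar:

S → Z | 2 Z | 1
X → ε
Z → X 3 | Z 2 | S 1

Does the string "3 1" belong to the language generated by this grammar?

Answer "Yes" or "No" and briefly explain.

Yes - a valid derivation exists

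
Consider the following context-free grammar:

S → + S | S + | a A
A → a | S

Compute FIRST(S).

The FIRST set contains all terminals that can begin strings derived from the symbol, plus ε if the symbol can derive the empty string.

We compute FIRST(S) using the standard algorithm.
FIRST(A) = {+, a}
FIRST(S) = {+, a}
Therefore, FIRST(S) = {+, a}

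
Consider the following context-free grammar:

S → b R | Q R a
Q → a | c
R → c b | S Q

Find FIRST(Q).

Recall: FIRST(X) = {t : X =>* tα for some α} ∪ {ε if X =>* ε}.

We compute FIRST(Q) using the standard algorithm.
FIRST(Q) = {a, c}
FIRST(R) = {a, b, c}
FIRST(S) = {a, b, c}
Therefore, FIRST(Q) = {a, c}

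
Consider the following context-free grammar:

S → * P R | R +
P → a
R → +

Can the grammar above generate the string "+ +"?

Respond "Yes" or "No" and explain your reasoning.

Yes - a valid derivation exists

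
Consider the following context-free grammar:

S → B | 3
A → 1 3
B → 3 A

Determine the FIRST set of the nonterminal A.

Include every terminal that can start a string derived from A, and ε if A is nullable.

We compute FIRST(A) using the standard algorithm.
FIRST(A) = {1}
FIRST(B) = {3}
FIRST(S) = {3}
Therefore, FIRST(A) = {1}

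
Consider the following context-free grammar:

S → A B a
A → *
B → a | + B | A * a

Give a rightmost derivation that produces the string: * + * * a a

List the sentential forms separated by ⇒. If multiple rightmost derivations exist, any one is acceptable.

S ⇒ A B a ⇒ A + B a ⇒ A + A * a a ⇒ A + * * a a ⇒ * + * * a a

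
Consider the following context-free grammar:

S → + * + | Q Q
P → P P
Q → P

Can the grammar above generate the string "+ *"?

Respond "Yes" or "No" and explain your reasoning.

No - no valid derivation exists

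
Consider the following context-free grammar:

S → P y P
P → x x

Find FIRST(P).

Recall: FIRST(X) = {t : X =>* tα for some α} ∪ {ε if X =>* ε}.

We compute FIRST(P) using the standard algorithm.
FIRST(P) = {x}
FIRST(S) = {x}
Therefore, FIRST(P) = {x}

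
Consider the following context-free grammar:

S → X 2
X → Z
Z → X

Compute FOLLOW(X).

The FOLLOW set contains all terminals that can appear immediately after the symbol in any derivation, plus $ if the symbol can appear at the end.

We compute FOLLOW(X) using the standard algorithm.
FOLLOW(S) starts with {$}.
FIRST(S) = {}
FIRST(X) = {}
FIRST(Z) = {}
FOLLOW(S) = {$}
FOLLOW(X) = {2}
FOLLOW(Z) = {2}
Therefore, FOLLOW(X) = {2}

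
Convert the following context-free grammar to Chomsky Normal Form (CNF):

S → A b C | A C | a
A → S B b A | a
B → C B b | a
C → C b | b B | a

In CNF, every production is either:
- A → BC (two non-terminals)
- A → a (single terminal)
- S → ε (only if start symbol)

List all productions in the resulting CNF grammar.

TB → b; S → a; A → a; B → a; C → a; S → A X0; X0 → TB C; S → A C; A → S X1; X1 → B X2; X2 → TB A; B → C X3; X3 → B TB; C → C TB; C → TB B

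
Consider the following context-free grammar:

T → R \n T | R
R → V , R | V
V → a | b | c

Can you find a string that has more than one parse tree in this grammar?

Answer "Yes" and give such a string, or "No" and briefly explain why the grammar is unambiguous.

No - the grammar is unambiguous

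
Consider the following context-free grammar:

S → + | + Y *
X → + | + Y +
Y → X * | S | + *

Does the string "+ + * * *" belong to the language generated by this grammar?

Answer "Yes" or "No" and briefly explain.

No - no valid derivation exists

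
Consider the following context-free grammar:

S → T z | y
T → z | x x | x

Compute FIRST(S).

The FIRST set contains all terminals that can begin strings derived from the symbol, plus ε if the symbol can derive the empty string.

We compute FIRST(S) using the standard algorithm.
FIRST(S) = {x, y, z}
FIRST(T) = {x, z}
Therefore, FIRST(S) = {x, y, z}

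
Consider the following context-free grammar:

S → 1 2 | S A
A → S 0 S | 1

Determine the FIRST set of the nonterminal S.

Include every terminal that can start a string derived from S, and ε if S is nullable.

We compute FIRST(S) using the standard algorithm.
FIRST(A) = {1}
FIRST(S) = {1}
Therefore, FIRST(S) = {1}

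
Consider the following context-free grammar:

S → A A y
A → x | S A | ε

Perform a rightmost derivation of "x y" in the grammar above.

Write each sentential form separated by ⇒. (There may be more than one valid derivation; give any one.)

S ⇒ A A y ⇒ A x y ⇒ x y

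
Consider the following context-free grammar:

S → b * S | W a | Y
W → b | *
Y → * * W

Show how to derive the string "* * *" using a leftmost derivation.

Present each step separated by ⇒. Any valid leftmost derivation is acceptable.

S ⇒ Y ⇒ * * W ⇒ * * *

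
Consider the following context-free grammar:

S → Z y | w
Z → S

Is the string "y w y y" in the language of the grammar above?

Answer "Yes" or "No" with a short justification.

No - no valid derivation exists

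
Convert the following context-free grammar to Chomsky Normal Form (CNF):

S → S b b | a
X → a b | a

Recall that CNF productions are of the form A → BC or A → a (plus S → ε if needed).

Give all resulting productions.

TB → b; S → a; TA → a; X → a; S → S X0; X0 → TB TB; X → TA TB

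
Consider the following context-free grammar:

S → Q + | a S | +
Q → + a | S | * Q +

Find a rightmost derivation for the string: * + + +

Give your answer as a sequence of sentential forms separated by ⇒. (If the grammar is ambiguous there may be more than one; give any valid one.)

S ⇒ Q + ⇒ * Q + + ⇒ * S + + ⇒ * + + +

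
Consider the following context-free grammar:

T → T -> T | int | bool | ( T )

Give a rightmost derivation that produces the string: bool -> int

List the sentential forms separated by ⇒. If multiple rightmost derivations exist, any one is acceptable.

T ⇒ T -> T ⇒ T -> int ⇒ bool -> int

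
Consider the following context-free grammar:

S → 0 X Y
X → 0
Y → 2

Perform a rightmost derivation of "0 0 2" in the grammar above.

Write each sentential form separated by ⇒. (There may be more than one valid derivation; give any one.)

S ⇒ 0 X Y ⇒ 0 X 2 ⇒ 0 0 2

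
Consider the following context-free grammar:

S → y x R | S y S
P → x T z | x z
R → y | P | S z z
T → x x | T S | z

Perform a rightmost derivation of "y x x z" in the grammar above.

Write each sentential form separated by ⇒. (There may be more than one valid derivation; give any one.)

S ⇒ y x R ⇒ y x P ⇒ y x x z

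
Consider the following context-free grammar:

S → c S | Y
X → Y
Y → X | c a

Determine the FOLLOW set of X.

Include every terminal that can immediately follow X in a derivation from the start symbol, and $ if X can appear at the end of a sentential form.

We compute FOLLOW(X) using the standard algorithm.
FOLLOW(S) starts with {$}.
FIRST(S) = {c}
FIRST(X) = {c}
FIRST(Y) = {c}
FOLLOW(S) = {$}
FOLLOW(X) = {$}
FOLLOW(Y) = {$}
Therefore, FOLLOW(X) = {$}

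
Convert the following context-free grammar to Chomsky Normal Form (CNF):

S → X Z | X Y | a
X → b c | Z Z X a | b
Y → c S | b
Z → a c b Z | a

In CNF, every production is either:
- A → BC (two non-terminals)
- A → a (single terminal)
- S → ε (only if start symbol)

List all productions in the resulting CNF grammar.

S → a; TB → b; TC → c; TA → a; X → b; Y → b; Z → a; S → X Z; S → X Y; X → TB TC; X → Z X0; X0 → Z X1; X1 → X TA; Y → TC S; Z → TA X2; X2 → TC X3; X3 → TB Z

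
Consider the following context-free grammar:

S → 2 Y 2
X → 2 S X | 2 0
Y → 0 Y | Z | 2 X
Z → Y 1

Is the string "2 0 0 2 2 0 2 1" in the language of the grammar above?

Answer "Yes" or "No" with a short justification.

No - no valid derivation exists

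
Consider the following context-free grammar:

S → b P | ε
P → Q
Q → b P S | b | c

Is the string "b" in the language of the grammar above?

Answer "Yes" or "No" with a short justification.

No - no valid derivation exists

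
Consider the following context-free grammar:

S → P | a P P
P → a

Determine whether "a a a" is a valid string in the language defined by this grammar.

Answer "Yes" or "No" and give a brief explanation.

Yes - a valid derivation exists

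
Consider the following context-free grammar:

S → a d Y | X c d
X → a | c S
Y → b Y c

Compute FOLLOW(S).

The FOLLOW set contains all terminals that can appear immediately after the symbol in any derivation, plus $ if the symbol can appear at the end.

We compute FOLLOW(S) using the standard algorithm.
FOLLOW(S) starts with {$}.
FIRST(S) = {a, c}
FIRST(X) = {a, c}
FIRST(Y) = {b}
FOLLOW(S) = {$, c}
FOLLOW(X) = {c}
FOLLOW(Y) = {$, c}
Therefore, FOLLOW(S) = {$, c}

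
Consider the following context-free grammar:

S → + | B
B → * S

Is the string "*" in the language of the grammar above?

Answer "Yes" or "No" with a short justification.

No - no valid derivation exists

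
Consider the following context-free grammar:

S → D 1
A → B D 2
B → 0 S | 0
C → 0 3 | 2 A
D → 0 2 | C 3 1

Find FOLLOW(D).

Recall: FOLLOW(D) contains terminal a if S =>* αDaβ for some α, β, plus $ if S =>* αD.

We compute FOLLOW(D) using the standard algorithm.
FOLLOW(S) starts with {$}.
FIRST(A) = {0}
FIRST(B) = {0}
FIRST(C) = {0, 2}
FIRST(D) = {0, 2}
FIRST(S) = {0, 2}
FOLLOW(A) = {3}
FOLLOW(B) = {0, 2}
FOLLOW(C) = {3}
FOLLOW(D) = {1, 2}
FOLLOW(S) = {$, 0, 2}
Therefore, FOLLOW(D) = {1, 2}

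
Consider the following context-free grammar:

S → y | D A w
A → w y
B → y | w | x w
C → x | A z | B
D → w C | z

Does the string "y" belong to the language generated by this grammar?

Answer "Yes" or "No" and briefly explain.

Yes - a valid derivation exists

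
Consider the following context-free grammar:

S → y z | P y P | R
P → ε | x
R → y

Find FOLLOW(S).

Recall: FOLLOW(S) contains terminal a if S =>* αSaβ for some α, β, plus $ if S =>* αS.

We compute FOLLOW(S) using the standard algorithm.
FOLLOW(S) starts with {$}.
FIRST(P) = {x, ε}
FIRST(R) = {y}
FIRST(S) = {x, y}
FOLLOW(P) = {$, y}
FOLLOW(R) = {$}
FOLLOW(S) = {$}
Therefore, FOLLOW(S) = {$}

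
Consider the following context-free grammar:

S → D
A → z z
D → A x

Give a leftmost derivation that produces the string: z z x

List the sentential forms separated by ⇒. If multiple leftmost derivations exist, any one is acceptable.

S ⇒ D ⇒ A x ⇒ z z x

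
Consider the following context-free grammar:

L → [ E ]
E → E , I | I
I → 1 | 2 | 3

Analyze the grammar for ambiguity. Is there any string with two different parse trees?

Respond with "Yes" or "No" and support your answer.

No - the grammar is unambiguous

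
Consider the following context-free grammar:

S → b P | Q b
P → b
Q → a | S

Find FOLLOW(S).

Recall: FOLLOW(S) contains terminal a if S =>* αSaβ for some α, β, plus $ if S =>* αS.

We compute FOLLOW(S) using the standard algorithm.
FOLLOW(S) starts with {$}.
FIRST(P) = {b}
FIRST(Q) = {a, b}
FIRST(S) = {a, b}
FOLLOW(P) = {$, b}
FOLLOW(Q) = {b}
FOLLOW(S) = {$, b}
Therefore, FOLLOW(S) = {$, b}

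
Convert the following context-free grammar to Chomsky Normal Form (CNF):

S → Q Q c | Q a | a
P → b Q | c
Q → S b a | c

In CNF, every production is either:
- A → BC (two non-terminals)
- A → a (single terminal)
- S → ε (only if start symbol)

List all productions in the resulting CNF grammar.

TC → c; TA → a; S → a; TB → b; P → c; Q → c; S → Q X0; X0 → Q TC; S → Q TA; P → TB Q; Q → S X1; X1 → TB TA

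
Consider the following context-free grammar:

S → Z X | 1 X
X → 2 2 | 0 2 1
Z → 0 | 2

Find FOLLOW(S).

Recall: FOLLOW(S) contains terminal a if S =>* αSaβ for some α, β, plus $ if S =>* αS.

We compute FOLLOW(S) using the standard algorithm.
FOLLOW(S) starts with {$}.
FIRST(S) = {0, 1, 2}
FIRST(X) = {0, 2}
FIRST(Z) = {0, 2}
FOLLOW(S) = {$}
FOLLOW(X) = {$}
FOLLOW(Z) = {0, 2}
Therefore, FOLLOW(S) = {$}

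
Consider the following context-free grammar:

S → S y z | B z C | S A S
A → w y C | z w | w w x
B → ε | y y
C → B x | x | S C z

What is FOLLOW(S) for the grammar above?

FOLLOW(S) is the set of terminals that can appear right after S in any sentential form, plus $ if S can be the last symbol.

We compute FOLLOW(S) using the standard algorithm.
FOLLOW(S) starts with {$}.
FIRST(A) = {w, z}
FIRST(B) = {y, ε}
FIRST(C) = {x, y, z}
FIRST(S) = {y, z}
FOLLOW(A) = {y, z}
FOLLOW(B) = {x, z}
FOLLOW(C) = {$, w, x, y, z}
FOLLOW(S) = {$, w, x, y, z}
Therefore, FOLLOW(S) = {$, w, x, y, z}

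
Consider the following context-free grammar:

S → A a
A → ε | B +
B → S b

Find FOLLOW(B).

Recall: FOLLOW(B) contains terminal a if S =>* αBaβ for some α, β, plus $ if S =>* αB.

We compute FOLLOW(B) using the standard algorithm.
FOLLOW(S) starts with {$}.
FIRST(A) = {a, ε}
FIRST(B) = {a}
FIRST(S) = {a}
FOLLOW(A) = {a}
FOLLOW(B) = {+}
FOLLOW(S) = {$, b}
Therefore, FOLLOW(B) = {+}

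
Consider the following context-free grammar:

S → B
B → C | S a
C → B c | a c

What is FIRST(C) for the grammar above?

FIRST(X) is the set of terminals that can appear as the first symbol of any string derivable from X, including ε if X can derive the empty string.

We compute FIRST(C) using the standard algorithm.
FIRST(B) = {a}
FIRST(C) = {a}
FIRST(S) = {a}
Therefore, FIRST(C) = {a}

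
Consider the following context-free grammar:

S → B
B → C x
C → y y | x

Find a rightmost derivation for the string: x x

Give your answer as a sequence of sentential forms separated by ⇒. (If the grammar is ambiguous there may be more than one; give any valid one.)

S ⇒ B ⇒ C x ⇒ x x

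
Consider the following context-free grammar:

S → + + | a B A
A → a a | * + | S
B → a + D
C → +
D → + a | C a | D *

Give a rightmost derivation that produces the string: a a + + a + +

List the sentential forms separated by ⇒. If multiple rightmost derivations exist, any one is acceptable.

S ⇒ a B A ⇒ a B S ⇒ a B + + ⇒ a a + D + + ⇒ a a + + a + +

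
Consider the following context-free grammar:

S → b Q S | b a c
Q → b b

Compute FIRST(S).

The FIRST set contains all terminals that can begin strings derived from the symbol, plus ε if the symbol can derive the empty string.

We compute FIRST(S) using the standard algorithm.
FIRST(Q) = {b}
FIRST(S) = {b}
Therefore, FIRST(S) = {b}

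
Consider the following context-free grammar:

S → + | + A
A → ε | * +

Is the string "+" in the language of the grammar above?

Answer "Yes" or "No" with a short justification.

Yes - a valid derivation exists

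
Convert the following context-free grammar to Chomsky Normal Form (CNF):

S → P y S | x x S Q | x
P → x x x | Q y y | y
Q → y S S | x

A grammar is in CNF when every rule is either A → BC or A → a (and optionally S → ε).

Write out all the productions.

TY → y; TX → x; S → x; P → y; Q → x; S → P X0; X0 → TY S; S → TX X1; X1 → TX X2; X2 → S Q; P → TX X3; X3 → TX TX; P → Q X4; X4 → TY TY; Q → TY X5; X5 → S S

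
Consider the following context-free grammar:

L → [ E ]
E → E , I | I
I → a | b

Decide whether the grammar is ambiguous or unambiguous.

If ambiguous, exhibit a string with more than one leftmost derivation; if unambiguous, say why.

Unambiguous - every string in the language has a unique leftmost derivation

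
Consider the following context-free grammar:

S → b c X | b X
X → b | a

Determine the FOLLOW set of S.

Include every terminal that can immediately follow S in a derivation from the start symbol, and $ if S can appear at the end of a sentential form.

We compute FOLLOW(S) using the standard algorithm.
FOLLOW(S) starts with {$}.
FIRST(S) = {b}
FIRST(X) = {a, b}
FOLLOW(S) = {$}
FOLLOW(X) = {$}
Therefore, FOLLOW(S) = {$}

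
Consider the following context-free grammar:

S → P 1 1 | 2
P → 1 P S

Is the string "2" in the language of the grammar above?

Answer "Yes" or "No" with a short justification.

Yes - a valid derivation exists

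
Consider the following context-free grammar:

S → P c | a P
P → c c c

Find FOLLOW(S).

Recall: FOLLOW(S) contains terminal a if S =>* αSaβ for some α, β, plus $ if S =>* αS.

We compute FOLLOW(S) using the standard algorithm.
FOLLOW(S) starts with {$}.
FIRST(P) = {c}
FIRST(S) = {a, c}
FOLLOW(P) = {$, c}
FOLLOW(S) = {$}
Therefore, FOLLOW(S) = {$}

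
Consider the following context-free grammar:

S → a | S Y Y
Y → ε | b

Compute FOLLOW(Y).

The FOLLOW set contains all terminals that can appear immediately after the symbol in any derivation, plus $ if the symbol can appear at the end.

We compute FOLLOW(Y) using the standard algorithm.
FOLLOW(S) starts with {$}.
FIRST(S) = {a}
FIRST(Y) = {b, ε}
FOLLOW(S) = {$, b}
FOLLOW(Y) = {$, b}
Therefore, FOLLOW(Y) = {$, b}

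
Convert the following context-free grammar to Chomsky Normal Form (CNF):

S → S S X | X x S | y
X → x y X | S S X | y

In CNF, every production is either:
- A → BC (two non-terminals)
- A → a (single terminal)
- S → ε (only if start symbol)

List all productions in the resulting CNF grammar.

TX → x; S → y; TY → y; X → y; S → S X0; X0 → S X; S → X X1; X1 → TX S; X → TX X2; X2 → TY X; X → S X3; X3 → S X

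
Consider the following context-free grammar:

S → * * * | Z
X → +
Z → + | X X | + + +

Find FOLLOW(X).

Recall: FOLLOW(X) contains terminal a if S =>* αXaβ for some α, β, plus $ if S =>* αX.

We compute FOLLOW(X) using the standard algorithm.
FOLLOW(S) starts with {$}.
FIRST(S) = {*, +}
FIRST(X) = {+}
FIRST(Z) = {+}
FOLLOW(S) = {$}
FOLLOW(X) = {$, +}
FOLLOW(Z) = {$}
Therefore, FOLLOW(X) = {$, +}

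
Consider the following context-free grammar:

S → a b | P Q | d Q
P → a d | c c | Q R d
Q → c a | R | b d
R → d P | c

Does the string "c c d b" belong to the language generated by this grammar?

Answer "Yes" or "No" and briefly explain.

No - no valid derivation exists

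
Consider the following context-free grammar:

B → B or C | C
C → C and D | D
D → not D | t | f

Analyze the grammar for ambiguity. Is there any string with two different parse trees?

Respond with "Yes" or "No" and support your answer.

No - the grammar is unambiguous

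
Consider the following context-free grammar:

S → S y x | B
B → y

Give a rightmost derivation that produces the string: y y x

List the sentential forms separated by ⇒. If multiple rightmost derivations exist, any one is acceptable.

S ⇒ S y x ⇒ B y x ⇒ y y x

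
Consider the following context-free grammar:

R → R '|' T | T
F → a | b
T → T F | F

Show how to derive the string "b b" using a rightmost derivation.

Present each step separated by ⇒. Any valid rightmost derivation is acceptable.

R ⇒ T ⇒ T F ⇒ T b ⇒ F b ⇒ b b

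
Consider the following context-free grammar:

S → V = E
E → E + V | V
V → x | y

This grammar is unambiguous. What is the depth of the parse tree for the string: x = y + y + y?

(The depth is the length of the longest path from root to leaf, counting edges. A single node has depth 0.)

5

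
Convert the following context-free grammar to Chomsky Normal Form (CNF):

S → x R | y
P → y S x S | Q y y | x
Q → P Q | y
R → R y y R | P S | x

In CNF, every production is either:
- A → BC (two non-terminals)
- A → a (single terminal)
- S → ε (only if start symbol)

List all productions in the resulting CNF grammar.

TX → x; S → y; TY → y; P → x; Q → y; R → x; S → TX R; P → TY X0; X0 → S X1; X1 → TX S; P → Q X2; X2 → TY TY; Q → P Q; R → R X3; X3 → TY X4; X4 → TY R; R → P S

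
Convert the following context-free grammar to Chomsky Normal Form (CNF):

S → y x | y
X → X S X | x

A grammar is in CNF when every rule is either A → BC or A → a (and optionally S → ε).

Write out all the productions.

TY → y; TX → x; S → y; X → x; S → TY TX; X → X X0; X0 → S X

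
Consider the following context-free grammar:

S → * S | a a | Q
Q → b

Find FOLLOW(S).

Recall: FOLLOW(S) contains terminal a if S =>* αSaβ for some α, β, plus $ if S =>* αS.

We compute FOLLOW(S) using the standard algorithm.
FOLLOW(S) starts with {$}.
FIRST(Q) = {b}
FIRST(S) = {*, a, b}
FOLLOW(Q) = {$}
FOLLOW(S) = {$}
Therefore, FOLLOW(S) = {$}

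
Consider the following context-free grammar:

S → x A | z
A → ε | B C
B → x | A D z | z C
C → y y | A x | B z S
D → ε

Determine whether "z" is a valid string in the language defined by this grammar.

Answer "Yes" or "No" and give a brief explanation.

Yes - a valid derivation exists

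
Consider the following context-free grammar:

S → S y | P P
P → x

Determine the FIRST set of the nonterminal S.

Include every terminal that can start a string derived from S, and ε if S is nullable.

We compute FIRST(S) using the standard algorithm.
FIRST(P) = {x}
FIRST(S) = {x}
Therefore, FIRST(S) = {x}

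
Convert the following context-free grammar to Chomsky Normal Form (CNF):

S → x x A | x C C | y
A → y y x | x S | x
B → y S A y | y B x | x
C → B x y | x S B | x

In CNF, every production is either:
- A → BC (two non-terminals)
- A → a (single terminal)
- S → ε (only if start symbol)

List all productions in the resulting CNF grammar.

TX → x; S → y; TY → y; A → x; B → x; C → x; S → TX X0; X0 → TX A; S → TX X1; X1 → C C; A → TY X2; X2 → TY TX; A → TX S; B → TY X3; X3 → S X4; X4 → A TY; B → TY X5; X5 → B TX; C → B X6; X6 → TX TY; C → TX X7; X7 → S B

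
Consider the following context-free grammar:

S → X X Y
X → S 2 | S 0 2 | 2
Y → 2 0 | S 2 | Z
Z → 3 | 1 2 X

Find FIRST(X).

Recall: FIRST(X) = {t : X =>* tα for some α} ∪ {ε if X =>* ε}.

We compute FIRST(X) using the standard algorithm.
FIRST(S) = {2}
FIRST(X) = {2}
FIRST(Y) = {1, 2, 3}
FIRST(Z) = {1, 3}
Therefore, FIRST(X) = {2}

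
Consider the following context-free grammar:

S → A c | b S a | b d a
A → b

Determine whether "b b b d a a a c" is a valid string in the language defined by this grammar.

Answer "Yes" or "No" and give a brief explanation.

No - no valid derivation exists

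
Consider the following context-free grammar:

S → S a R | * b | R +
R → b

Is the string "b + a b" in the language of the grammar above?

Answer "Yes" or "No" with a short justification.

Yes - a valid derivation exists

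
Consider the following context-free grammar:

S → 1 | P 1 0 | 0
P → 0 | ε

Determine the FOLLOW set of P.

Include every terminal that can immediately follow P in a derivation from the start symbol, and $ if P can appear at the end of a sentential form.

We compute FOLLOW(P) using the standard algorithm.
FOLLOW(S) starts with {$}.
FIRST(P) = {0, ε}
FIRST(S) = {0, 1}
FOLLOW(P) = {1}
FOLLOW(S) = {$}
Therefore, FOLLOW(P) = {1}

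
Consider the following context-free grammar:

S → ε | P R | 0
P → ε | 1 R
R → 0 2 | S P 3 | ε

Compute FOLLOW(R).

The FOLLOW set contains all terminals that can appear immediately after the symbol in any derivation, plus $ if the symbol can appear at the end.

We compute FOLLOW(R) using the standard algorithm.
FOLLOW(S) starts with {$}.
FIRST(P) = {1, ε}
FIRST(R) = {0, 1, 3, ε}
FIRST(S) = {0, 1, 3, ε}
FOLLOW(P) = {$, 0, 1, 3}
FOLLOW(R) = {$, 0, 1, 3}
FOLLOW(S) = {$, 1, 3}
Therefore, FOLLOW(R) = {$, 0, 1, 3}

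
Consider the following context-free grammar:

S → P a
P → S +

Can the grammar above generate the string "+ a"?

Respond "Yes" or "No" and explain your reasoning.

No - no valid derivation exists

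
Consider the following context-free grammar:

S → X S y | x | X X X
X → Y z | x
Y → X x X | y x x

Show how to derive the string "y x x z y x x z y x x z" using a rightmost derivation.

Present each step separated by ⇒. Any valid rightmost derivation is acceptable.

S ⇒ X X X ⇒ X X Y z ⇒ X X y x x z ⇒ X Y z y x x z ⇒ X y x x z y x x z ⇒ Y z y x x z y x x z ⇒ y x x z y x x z y x x z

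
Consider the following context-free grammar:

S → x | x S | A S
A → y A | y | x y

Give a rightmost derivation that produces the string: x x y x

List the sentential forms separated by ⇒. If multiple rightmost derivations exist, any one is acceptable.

S ⇒ x S ⇒ x A S ⇒ x A x ⇒ x x y x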